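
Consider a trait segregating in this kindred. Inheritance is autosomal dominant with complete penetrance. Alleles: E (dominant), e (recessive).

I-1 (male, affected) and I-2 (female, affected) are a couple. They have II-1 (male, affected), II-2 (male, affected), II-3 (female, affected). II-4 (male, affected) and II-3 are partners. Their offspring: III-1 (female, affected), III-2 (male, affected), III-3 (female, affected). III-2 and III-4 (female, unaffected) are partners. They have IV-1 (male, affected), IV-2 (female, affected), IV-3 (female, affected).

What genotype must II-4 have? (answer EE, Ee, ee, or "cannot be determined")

cannot be determined

II-4's phenotype allows EE or Ee, and no parent or child forces a single allele at both positions; consistent genotype assignments exist with II-4 as EE or Ee.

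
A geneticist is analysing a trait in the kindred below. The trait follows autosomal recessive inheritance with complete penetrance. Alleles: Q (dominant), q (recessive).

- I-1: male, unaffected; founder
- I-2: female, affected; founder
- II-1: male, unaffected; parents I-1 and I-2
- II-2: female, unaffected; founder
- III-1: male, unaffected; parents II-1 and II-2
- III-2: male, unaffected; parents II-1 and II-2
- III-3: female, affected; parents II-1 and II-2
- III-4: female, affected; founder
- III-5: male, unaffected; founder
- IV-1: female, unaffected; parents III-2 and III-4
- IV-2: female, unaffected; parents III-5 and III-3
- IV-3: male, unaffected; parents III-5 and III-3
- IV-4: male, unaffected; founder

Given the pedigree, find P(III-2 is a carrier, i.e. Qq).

II-1 is unaffected so carries Q and received q from I-2 (qq), so II-1 is Qq.
II-2 is unaffected so carries Q and passed q to III-3 (qq), so II-2 is Qq.
Their cross gives offspring ratios 1/4 QQ : 1/2 Qq : 1/4 qq. Conditioning on III-2 being unaffected, P(Qq) = 1/2 / 3/4 = 2/3 before taking III-2's own offspring into account.
III-4 is affected, so III-4 is qq.
Now use III-2's offspring. Probability of each recorded status — unaffected daughter IV-1: 1/2 if III-2 is Qq, 1 if QQ.
Bayes: P(Qq) = 2/3·1/2 / (2/3·1/2 + 1/3·1) = 1/2.

1/2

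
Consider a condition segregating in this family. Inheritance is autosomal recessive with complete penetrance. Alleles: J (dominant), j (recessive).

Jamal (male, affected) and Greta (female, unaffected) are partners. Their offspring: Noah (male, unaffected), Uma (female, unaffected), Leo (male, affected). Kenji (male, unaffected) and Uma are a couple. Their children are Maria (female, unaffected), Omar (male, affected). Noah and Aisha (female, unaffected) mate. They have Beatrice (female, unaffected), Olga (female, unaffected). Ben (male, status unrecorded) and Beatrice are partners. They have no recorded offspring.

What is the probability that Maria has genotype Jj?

2/3

Kenji is unaffected so carries J and passed j to Omar (jj), so Kenji is Jj.
Uma is unaffected so carries J and received j from Jamal (jj), so Uma is Jj.
Their cross gives offspring ratios 1/4 JJ : 1/2 Jj : 1/4 jj. Conditioning on Maria being unaffected, P(Jj) = 1/2 / 3/4 = 2/3.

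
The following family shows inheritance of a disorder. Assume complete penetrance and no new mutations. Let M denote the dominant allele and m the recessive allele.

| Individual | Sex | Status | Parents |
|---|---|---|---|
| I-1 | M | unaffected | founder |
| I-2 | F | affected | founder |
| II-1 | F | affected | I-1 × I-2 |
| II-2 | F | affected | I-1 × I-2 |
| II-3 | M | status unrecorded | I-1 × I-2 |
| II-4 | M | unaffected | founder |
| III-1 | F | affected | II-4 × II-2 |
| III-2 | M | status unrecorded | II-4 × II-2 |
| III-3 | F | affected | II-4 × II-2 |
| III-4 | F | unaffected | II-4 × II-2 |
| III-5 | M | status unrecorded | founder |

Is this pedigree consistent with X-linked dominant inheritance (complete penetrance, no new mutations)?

Yes

A consistent assignment under X-linked dominant exists: I-1 X^m Y, I-2 X^M X^M, II-1 X^M X^m, II-2 X^M X^m, II-3 X^M Y, II-4 X^m Y, III-1 X^M X^m, III-2 X^M Y, III-3 X^M X^m, III-4 X^m X^m, III-5 X^M Y.
In this assignment every recorded phenotype matches its genotype and every non-founder's genotype is obtainable from its parents' genotypes, so the pedigree is consistent.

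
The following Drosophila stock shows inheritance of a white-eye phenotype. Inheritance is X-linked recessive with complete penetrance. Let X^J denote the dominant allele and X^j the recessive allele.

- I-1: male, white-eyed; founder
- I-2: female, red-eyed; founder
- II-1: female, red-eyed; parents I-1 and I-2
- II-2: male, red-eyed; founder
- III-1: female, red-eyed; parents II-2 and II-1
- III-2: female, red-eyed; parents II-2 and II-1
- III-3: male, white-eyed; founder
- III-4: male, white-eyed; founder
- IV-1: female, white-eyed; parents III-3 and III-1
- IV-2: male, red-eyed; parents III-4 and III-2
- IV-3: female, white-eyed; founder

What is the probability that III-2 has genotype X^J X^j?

1/3

II-2 is red-eyed, so II-2 is X^J Y.
II-1 is red-eyed so carries J and received j from I-1 (X^j Y), so II-1 is X^J X^j.
Their cross gives offspring ratios 1/2 X^J X^J : 1/2 X^J X^j. Conditioning on III-2 being red-eyed, P(X^J X^j) = 1/2 / 1 = 1/2 before taking III-2's own offspring into account.
III-4 is white-eyed, so III-4 is X^j Y.
Now use III-2's offspring. Probability of each recorded status — red-eyed son IV-2: 1/2 if III-2 is X^J X^j, 1 if X^J X^J.
Bayes: P(X^J X^j) = 1/2·1/2 / (1/2·1/2 + 1/2·1) = 1/3.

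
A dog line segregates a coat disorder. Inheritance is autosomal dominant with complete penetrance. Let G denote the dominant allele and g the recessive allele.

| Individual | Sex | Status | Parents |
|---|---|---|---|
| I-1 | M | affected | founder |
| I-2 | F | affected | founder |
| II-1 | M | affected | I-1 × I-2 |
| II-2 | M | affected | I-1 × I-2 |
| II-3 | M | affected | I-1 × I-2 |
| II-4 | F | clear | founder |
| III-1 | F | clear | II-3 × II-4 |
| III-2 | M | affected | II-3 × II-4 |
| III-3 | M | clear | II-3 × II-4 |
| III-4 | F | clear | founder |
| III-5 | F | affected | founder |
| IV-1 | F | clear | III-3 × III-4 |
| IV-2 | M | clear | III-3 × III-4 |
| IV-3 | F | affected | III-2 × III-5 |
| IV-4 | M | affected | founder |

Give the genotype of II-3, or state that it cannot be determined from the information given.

Gg

From phenotype alone, II-3 is GG or Gg.
II-3 is affected so carries G and passed g to III-1 (gg), so II-3 is Gg.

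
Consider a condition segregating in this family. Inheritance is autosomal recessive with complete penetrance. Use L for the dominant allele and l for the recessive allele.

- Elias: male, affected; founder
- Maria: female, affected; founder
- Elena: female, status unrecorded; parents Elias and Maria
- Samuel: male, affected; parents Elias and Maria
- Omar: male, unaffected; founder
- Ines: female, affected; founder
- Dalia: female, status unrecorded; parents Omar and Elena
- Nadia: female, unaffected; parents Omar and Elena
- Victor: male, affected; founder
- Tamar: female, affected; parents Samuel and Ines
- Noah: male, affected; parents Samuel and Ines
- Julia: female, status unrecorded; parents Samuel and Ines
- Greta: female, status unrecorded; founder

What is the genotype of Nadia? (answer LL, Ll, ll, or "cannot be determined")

Ll

From phenotype alone, Nadia is LL or Ll.
Nadia is unaffected so carries L and received l from Elena (ll), so Nadia is Ll.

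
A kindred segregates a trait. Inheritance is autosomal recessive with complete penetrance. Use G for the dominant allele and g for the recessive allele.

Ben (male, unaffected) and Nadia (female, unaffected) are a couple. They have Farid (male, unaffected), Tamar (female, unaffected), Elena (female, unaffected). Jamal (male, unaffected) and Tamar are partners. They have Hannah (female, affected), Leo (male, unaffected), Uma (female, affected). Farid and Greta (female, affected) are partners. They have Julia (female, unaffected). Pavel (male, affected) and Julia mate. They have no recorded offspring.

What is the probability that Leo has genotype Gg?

Jamal is unaffected so carries G and passed g to Hannah (gg), so Jamal is Gg.
Tamar is unaffected so carries G and passed g to Hannah (gg), so Tamar is Gg.
Their cross gives offspring ratios 1/4 GG : 1/2 Gg : 1/4 gg. Conditioning on Leo being unaffected, P(Gg) = 1/2 / 3/4 = 2/3.

2/3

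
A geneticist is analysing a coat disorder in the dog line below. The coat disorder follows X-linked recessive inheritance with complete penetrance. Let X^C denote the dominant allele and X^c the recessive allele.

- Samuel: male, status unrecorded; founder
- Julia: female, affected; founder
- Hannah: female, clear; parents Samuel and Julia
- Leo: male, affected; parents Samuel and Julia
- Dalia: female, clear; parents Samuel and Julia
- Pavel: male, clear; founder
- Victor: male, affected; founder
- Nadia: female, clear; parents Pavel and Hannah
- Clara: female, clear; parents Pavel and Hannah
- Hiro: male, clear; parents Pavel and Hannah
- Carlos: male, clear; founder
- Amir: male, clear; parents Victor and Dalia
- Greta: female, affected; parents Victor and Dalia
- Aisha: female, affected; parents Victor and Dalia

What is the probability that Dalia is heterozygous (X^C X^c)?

1

Dalia is clear so carries C and received c from Julia (X^c X^c), so Dalia is X^C X^c, giving P(X^C X^c) = 1.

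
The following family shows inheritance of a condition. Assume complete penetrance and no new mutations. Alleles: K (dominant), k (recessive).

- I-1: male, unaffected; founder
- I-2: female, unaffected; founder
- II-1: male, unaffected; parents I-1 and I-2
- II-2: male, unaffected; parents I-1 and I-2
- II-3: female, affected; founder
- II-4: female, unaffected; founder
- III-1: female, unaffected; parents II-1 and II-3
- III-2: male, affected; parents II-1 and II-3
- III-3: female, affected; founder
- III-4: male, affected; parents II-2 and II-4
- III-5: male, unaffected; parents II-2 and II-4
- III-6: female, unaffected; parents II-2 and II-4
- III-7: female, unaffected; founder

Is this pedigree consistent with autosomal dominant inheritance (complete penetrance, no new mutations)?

Under autosomal dominant, III-4 (affected, male) cannot arise from II-2 (unaffected) × II-4 (unaffected).

No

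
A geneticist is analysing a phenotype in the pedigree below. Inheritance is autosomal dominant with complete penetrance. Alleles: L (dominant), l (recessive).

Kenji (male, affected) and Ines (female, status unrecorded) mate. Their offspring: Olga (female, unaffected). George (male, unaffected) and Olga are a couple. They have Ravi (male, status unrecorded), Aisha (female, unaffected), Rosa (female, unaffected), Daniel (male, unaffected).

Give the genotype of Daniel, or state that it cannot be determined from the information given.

ll

Daniel is unaffected, so Daniel is ll.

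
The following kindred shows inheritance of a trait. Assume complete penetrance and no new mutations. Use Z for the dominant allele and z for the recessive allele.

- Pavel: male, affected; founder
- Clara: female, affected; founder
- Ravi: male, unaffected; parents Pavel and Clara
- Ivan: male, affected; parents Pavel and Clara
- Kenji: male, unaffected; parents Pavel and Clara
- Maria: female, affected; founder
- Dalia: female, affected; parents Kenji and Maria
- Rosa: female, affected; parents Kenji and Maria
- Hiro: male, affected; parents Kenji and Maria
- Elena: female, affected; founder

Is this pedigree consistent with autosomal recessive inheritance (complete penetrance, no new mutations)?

Under autosomal recessive, Ravi (unaffected, male) cannot arise from Pavel (affected) × Clara (affected).

No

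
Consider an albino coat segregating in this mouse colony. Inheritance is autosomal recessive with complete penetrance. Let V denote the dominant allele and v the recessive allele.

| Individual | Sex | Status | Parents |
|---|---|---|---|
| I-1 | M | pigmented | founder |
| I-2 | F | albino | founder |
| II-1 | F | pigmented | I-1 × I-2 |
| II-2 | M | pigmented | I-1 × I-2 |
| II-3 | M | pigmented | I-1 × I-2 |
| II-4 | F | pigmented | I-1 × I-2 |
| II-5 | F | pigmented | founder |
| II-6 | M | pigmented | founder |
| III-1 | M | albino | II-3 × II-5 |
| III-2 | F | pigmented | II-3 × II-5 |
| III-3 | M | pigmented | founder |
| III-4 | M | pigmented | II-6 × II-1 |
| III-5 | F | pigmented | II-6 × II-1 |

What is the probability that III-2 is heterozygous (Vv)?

2/3

II-3 is pigmented so carries V and received v from I-2 (vv), so II-3 is Vv.
II-5 is pigmented so carries V and passed v to III-1 (vv), so II-5 is Vv.
Their cross gives offspring ratios 1/4 VV : 1/2 Vv : 1/4 vv. Conditioning on III-2 being pigmented, P(Vv) = 1/2 / 3/4 = 2/3.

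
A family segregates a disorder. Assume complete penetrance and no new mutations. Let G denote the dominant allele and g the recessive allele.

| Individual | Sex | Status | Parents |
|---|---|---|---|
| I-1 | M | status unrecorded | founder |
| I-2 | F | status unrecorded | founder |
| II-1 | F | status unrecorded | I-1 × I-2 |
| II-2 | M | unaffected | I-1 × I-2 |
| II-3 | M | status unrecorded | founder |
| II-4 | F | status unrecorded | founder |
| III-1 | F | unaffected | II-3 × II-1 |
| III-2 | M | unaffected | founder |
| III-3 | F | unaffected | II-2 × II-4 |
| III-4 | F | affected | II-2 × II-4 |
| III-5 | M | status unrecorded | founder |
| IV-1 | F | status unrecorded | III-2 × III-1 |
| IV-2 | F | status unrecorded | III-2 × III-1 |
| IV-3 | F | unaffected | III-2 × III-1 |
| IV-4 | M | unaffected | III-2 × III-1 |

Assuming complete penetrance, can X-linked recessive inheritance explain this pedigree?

Under X-linked recessive, III-4 (affected, female) cannot arise from II-2 (unaffected) × II-4 (unrecorded).

No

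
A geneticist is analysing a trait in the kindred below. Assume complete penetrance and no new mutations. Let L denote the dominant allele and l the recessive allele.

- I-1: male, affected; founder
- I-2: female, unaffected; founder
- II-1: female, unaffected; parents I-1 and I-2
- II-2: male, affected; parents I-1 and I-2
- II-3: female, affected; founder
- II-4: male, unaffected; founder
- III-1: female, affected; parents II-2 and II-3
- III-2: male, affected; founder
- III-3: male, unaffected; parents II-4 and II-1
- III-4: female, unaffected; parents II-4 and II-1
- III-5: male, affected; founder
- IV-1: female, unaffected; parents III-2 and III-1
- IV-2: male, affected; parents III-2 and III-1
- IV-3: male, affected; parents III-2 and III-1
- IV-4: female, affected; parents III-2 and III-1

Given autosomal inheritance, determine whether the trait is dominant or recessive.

III-2 and III-1 are both affected yet have an unaffected child IV-1. Under a recessive model two affected parents are homozygous and every child would be affected, so the trait cannot be recessive.

dominant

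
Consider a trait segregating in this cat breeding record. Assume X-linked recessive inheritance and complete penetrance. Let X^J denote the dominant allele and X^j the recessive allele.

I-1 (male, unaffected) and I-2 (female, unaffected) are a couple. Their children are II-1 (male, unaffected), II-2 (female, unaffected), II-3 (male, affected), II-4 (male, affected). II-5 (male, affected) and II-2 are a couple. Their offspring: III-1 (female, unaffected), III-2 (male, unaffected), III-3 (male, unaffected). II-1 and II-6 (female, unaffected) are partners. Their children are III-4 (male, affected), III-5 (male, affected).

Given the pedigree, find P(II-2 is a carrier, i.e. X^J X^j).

1/9

I-1 is unaffected, so I-1 is X^J Y.
I-2 is unaffected so carries J and passed j to II-3 (X^j Y), so I-2 is X^J X^j.
Their cross gives offspring ratios 1/2 X^J X^J : 1/2 X^J X^j. Conditioning on II-2 being unaffected, P(X^J X^j) = 1/2 / 1 = 1/2 before taking II-2's own offspring into account.
II-5 is affected, so II-5 is X^j Y.
Now use II-2's offspring. Probability of each recorded status — unaffected daughter III-1: 1/2 if II-2 is X^J X^j, 1 if X^J X^J; unaffected son III-2: 1/2 if II-2 is X^J X^j, 1 if X^J X^J; unaffected son III-3: 1/2 if II-2 is X^J X^j, 1 if X^J X^J.
Bayes: P(X^J X^j) = 1/2·1/8 / (1/2·1/8 + 1/2·1) = 1/9.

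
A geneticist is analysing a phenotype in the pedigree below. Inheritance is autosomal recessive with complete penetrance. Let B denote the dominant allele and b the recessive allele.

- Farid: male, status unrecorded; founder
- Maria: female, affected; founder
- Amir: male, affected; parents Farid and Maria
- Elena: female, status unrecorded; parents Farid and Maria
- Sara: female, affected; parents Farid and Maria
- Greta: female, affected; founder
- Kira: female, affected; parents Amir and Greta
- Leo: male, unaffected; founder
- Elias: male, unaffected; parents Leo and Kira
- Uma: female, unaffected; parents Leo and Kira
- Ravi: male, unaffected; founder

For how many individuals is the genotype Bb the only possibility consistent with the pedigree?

2

Obligate heterozygotes: Elias is unaffected so carries B and received b from Kira (bb), so Elias is Bb; Uma is unaffected so carries B and received b from Kira (bb), so Uma is Bb.
Every other individual is either homozygous by phenotype or has at least one consistent homozygous assignment, so the count is 2.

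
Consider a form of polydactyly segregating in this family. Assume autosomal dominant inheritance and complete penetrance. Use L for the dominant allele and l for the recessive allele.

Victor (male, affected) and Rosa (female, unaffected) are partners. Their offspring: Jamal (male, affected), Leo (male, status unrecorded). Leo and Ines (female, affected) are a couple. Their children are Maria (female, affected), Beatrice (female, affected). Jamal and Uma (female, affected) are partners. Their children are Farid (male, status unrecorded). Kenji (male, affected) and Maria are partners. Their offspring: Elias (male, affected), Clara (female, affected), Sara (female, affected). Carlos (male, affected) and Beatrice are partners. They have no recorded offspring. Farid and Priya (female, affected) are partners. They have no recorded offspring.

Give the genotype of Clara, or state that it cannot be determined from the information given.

Clara's phenotype allows LL or Ll, and no parent or child forces a single allele at both positions; consistent genotype assignments exist with Clara as LL or Ll.

cannot be determined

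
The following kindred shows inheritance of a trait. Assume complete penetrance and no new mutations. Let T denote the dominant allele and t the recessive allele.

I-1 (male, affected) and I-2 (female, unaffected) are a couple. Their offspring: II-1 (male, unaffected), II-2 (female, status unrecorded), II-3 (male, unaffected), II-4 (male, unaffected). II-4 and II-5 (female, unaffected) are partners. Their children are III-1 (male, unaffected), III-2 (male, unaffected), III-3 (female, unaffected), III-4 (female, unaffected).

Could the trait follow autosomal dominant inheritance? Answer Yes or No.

A consistent assignment under autosomal dominant exists: I-1 Tt, I-2 tt, II-1 tt, II-2 Tt, II-3 tt, II-4 tt, II-5 tt, III-1 tt, III-2 tt, III-3 tt, III-4 tt.
In this assignment every recorded phenotype matches its genotype and every non-founder's genotype is obtainable from its parents' genotypes, so the pedigree is consistent.

Yes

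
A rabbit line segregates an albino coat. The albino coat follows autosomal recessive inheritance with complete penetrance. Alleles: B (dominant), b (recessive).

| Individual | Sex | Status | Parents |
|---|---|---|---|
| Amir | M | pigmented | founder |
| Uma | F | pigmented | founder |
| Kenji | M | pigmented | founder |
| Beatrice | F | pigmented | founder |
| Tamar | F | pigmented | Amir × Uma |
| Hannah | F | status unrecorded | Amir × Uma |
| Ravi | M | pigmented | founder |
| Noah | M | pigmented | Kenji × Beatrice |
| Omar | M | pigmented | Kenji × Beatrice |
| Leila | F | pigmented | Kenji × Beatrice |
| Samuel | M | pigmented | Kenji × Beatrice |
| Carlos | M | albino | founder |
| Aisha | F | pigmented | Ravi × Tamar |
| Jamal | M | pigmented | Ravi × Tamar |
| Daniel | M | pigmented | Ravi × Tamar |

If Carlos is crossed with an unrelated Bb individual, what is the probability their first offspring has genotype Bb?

1/2

Carlos is albino, so Carlos is bb.
The cross gives 1/2 Bb : 1/2 bb, so P(offspring has genotype Bb) = 1/2.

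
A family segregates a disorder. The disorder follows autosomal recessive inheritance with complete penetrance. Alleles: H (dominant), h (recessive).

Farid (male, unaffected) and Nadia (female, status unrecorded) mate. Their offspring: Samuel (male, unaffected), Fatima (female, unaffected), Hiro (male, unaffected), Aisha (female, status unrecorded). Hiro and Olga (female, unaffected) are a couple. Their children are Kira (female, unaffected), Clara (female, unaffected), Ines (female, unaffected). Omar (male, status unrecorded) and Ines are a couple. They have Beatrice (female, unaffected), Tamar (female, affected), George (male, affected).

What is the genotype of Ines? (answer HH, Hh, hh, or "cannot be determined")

Hh

From phenotype alone, Ines is HH or Hh.
Ines is unaffected so carries H and passed h to Tamar (hh), so Ines is Hh.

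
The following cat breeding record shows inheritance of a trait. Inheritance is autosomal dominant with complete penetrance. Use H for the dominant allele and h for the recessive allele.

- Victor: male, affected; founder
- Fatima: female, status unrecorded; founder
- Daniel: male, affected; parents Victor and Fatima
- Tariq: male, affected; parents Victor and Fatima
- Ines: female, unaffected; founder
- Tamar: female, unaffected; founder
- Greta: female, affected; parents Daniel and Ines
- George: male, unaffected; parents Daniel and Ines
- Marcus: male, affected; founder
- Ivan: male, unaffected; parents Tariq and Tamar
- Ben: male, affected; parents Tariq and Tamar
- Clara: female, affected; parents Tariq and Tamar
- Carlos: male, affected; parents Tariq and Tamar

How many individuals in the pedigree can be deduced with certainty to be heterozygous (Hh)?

6

Obligate heterozygotes: Daniel is affected so carries H and passed h to George (hh), so Daniel is Hh; Tariq is affected so carries H and passed h to Ivan (hh), so Tariq is Hh; Greta is affected so carries H and received h from Ines (hh), so Greta is Hh; Ben is affected so carries H and received h from Tamar (hh), so Ben is Hh; Clara is affected so carries H and received h from Tamar (hh), so Clara is Hh; Carlos is affected so carries H and received h from Tamar (hh), so Carlos is Hh.
Every other individual is either homozygous by phenotype or has at least one consistent homozygous assignment, so the count is 6.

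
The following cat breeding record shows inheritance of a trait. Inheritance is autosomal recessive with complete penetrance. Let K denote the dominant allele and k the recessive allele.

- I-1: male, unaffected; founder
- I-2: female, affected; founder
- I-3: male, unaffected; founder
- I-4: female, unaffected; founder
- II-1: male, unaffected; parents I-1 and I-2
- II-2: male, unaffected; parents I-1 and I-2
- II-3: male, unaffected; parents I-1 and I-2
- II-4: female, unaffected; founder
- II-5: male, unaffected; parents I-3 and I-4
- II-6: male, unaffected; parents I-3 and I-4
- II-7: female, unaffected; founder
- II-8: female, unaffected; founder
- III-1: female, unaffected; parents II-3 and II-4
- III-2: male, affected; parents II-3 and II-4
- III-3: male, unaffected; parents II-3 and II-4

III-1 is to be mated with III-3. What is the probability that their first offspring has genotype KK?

4/9

II-3 is unaffected so carries K and received k from I-2 (kk), so II-3 is Kk.
II-4 is unaffected so carries K and passed k to III-2 (kk), so II-4 is Kk.
III-1 is an unaffected offspring of II-3 (Kk) × II-4 (Kk), whose cross gives 1/4 KK : 1/2 Kk : 1/4 kk; conditioning on being unaffected, III-1 is KK with probability 1/3, Kk with probability 2/3.
III-3 is an unaffected offspring of II-3 (Kk) × II-4 (Kk), whose cross gives 1/4 KK : 1/2 Kk : 1/4 kk; conditioning on being unaffected, III-3 is KK with probability 1/3, Kk with probability 2/3.
Summing over parental genotype combinations, P(offspring has genotype KK) = 1/9·1 + 2/9·1/2 + 2/9·1/2 + 4/9·1/4 = 4/9.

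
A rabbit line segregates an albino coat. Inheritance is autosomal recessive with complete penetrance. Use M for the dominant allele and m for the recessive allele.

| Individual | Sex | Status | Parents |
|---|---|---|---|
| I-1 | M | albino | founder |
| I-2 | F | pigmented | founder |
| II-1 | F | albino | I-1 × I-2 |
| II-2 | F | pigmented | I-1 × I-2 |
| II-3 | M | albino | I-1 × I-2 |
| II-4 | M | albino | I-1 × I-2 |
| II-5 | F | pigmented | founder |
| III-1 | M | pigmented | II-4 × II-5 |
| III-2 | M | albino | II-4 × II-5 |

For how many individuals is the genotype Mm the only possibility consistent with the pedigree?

Obligate heterozygotes: I-2 is pigmented so carries M and passed m to II-1 (mm), so I-2 is Mm; II-2 is pigmented so carries M and received m from I-1 (mm), so II-2 is Mm; II-5 is pigmented so carries M and passed m to III-2 (mm), so II-5 is Mm; III-1 is pigmented so carries M and received m from II-4 (mm), so III-1 is Mm.
Every other individual is either homozygous by phenotype or has at least one consistent homozygous assignment, so the count is 4.

4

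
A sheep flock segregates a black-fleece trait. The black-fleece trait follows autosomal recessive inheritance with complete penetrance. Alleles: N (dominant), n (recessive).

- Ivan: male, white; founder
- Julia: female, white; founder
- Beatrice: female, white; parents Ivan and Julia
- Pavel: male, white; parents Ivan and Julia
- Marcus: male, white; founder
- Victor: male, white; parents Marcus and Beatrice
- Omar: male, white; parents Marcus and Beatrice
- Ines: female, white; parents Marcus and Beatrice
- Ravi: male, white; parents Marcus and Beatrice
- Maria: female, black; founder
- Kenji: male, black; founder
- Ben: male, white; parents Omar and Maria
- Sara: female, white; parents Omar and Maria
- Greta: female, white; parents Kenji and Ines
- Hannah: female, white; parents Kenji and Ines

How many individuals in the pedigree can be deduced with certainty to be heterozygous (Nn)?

Obligate heterozygotes: Ben is white so carries N and received n from Maria (nn), so Ben is Nn; Sara is white so carries N and received n from Maria (nn), so Sara is Nn; Greta is white so carries N and received n from Kenji (nn), so Greta is Nn; Hannah is white so carries N and received n from Kenji (nn), so Hannah is Nn.
Every other individual is either homozygous by phenotype or has at least one consistent homozygous assignment, so the count is 4.

4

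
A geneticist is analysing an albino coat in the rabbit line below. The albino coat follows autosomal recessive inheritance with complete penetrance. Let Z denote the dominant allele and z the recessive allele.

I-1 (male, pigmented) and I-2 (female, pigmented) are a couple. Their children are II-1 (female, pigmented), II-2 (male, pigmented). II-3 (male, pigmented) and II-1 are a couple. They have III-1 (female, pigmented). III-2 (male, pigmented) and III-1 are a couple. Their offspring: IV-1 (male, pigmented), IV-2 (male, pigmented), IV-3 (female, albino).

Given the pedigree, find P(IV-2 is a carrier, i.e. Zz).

III-2 is pigmented so carries Z and passed z to IV-3 (zz), so III-2 is Zz.
III-1 is pigmented so carries Z and passed z to IV-3 (zz), so III-1 is Zz.
Their cross gives offspring ratios 1/4 ZZ : 1/2 Zz : 1/4 zz. Conditioning on IV-2 being pigmented, P(Zz) = 1/2 / 3/4 = 2/3.

2/3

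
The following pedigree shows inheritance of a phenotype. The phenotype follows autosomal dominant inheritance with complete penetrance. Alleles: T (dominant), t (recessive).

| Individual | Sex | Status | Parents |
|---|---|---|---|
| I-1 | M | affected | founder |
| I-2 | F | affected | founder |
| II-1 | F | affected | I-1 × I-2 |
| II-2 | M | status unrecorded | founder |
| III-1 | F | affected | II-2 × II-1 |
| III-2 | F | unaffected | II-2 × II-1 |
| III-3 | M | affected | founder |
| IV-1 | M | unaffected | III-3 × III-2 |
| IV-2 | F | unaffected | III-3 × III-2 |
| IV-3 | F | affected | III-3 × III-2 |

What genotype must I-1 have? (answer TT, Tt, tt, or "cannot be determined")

I-1's phenotype allows TT or Tt, and no parent or child forces a single allele at both positions; consistent genotype assignments exist with I-1 as TT or Tt.

cannot be determined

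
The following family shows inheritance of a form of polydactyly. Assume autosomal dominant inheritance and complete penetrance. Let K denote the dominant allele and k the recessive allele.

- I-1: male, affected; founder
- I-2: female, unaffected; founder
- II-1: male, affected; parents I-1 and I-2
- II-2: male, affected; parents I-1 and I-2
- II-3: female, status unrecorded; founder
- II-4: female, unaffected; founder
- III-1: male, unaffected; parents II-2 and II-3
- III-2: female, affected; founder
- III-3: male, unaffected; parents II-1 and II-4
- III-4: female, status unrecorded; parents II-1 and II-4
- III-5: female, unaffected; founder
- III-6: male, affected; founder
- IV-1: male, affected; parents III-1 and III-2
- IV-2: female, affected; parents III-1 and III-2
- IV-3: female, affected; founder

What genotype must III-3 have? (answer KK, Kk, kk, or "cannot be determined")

III-3 is unaffected, so III-3 is kk.

kk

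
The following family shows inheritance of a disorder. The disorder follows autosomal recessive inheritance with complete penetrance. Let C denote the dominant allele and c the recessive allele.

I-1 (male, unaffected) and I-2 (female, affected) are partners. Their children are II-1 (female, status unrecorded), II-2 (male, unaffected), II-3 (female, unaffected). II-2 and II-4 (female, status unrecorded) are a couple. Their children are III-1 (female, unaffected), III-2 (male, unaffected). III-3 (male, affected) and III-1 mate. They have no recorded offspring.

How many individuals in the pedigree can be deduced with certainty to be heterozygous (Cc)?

Obligate heterozygotes: II-2 is unaffected so carries C and received c from I-2 (cc), so II-2 is Cc; II-3 is unaffected so carries C and received c from I-2 (cc), so II-3 is Cc.
Every other individual is either homozygous by phenotype or has at least one consistent homozygous assignment, so the count is 2.

2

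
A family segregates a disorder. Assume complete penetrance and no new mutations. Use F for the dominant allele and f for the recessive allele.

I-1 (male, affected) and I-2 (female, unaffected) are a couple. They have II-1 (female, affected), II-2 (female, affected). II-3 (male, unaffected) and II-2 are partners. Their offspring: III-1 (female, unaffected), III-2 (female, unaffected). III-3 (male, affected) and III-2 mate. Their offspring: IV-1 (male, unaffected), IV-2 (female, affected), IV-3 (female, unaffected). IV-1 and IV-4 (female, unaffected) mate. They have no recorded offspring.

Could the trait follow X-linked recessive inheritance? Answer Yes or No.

Yes

A consistent assignment under X-linked recessive exists: I-1 X^f Y, I-2 X^F X^f, II-1 X^f X^f, II-2 X^f X^f, II-3 X^F Y, III-1 X^F X^f, III-2 X^F X^f, III-3 X^f Y, IV-1 X^F Y, IV-2 X^f X^f, IV-3 X^F X^f, IV-4 X^F X^F.
In this assignment every recorded phenotype matches its genotype and every non-founder's genotype is obtainable from its parents' genotypes, so the pedigree is consistent.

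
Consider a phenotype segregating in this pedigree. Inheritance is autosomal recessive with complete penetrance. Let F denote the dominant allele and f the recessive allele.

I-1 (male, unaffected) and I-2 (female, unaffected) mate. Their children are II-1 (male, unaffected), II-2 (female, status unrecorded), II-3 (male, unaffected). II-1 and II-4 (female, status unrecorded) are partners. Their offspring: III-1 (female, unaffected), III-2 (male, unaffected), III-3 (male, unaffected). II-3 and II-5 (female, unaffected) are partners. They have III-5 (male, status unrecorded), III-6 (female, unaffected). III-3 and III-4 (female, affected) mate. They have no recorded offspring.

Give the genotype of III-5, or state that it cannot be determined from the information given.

cannot be determined

III-5's phenotype is unrecorded, and no parent or child forces a single allele at both positions; consistent genotype assignments exist with III-5 as FF or Ff or ff.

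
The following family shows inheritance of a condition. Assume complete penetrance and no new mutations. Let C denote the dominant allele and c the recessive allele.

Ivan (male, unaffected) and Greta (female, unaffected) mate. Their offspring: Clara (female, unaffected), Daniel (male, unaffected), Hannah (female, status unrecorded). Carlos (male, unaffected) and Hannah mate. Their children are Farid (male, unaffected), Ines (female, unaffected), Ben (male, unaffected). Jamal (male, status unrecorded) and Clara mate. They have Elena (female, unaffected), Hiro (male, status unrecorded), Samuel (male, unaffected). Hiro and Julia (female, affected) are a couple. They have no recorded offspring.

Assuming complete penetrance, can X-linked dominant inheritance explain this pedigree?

A consistent assignment under X-linked dominant exists: Ivan X^c Y, Greta X^c X^c, Clara X^c X^c, Daniel X^c Y, Hannah X^c X^c, Carlos X^c Y, Jamal X^c Y, Farid X^c Y, Ines X^c X^c, Ben X^c Y, Elena X^c X^c, Hiro X^c Y, Samuel X^c Y, Julia X^C X^C.
In this assignment every recorded phenotype matches its genotype and every non-founder's genotype is obtainable from its parents' genotypes, so the pedigree is consistent.

Yes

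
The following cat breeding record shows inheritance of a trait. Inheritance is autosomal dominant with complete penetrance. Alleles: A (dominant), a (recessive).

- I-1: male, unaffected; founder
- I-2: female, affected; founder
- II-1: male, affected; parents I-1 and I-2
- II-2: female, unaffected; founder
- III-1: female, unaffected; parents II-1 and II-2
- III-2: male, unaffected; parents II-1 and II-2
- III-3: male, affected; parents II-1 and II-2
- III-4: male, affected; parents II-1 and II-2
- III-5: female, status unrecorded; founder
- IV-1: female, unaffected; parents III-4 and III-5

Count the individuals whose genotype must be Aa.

3

Obligate heterozygotes: II-1 is affected so carries A and received a from I-1 (aa), so II-1 is Aa; III-3 is affected so carries A and received a from II-2 (aa), so III-3 is Aa; III-4 is affected so carries A and received a from II-2 (aa), so III-4 is Aa.
Every other individual is either homozygous by phenotype or has at least one consistent homozygous assignment, so the count is 3.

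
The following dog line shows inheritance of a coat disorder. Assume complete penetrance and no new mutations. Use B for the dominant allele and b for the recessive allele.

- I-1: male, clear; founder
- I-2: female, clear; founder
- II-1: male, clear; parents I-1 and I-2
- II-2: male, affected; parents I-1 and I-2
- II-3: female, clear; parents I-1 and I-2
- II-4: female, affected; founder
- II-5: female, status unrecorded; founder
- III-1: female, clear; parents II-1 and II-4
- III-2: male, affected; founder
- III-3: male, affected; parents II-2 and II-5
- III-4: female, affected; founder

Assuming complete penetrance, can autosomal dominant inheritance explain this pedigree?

No

Under autosomal dominant, II-2 (affected, male) cannot arise from I-1 (clear) × I-2 (clear).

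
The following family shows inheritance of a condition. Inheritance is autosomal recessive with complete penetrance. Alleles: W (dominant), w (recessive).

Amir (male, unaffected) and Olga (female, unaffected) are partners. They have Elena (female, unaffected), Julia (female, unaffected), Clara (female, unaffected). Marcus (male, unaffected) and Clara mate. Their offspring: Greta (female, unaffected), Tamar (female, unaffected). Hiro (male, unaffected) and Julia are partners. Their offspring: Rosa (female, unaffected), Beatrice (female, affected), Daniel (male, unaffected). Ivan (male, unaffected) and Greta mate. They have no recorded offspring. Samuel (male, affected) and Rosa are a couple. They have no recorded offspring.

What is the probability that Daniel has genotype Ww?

Hiro is unaffected so carries W and passed w to Beatrice (ww), so Hiro is Ww.
Julia is unaffected so carries W and passed w to Beatrice (ww), so Julia is Ww.
Their cross gives offspring ratios 1/4 WW : 1/2 Ww : 1/4 ww. Conditioning on Daniel being unaffected, P(Ww) = 1/2 / 3/4 = 2/3.

2/3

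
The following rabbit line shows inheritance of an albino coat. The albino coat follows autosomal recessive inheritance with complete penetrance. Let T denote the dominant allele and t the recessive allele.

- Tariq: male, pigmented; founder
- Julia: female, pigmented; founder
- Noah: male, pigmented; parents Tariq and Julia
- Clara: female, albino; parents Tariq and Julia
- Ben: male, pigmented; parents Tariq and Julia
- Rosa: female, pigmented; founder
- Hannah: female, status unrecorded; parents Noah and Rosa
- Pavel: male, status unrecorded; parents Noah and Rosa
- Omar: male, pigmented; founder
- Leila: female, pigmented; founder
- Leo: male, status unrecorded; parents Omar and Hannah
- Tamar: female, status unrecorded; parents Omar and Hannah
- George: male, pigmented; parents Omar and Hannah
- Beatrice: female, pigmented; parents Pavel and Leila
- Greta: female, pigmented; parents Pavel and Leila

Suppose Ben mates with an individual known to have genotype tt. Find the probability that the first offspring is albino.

Tariq is pigmented so carries T and passed t to Clara (tt), so Tariq is Tt.
Julia is pigmented so carries T and passed t to Clara (tt), so Julia is Tt.
Ben is a pigmented offspring of Tariq (Tt) × Julia (Tt), whose cross gives 1/4 TT : 1/2 Tt : 1/4 tt; conditioning on being pigmented, Ben is TT with probability 1/3, Tt with probability 2/3.
Summing over parental genotype combinations, P(offspring is albino) = 2/3·1/2 = 1/3.

1/3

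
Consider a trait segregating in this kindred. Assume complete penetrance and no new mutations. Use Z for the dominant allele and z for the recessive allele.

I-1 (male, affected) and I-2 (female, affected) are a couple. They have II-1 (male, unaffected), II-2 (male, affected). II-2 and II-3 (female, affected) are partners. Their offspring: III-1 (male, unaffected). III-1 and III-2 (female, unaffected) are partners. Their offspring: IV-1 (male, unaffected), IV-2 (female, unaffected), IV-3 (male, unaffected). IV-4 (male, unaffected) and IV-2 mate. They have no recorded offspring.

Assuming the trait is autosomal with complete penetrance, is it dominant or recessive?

dominant

I-1 and I-2 are both affected yet have an unaffected child II-1. Under a recessive model two affected parents are homozygous and every child would be affected, so the trait cannot be recessive.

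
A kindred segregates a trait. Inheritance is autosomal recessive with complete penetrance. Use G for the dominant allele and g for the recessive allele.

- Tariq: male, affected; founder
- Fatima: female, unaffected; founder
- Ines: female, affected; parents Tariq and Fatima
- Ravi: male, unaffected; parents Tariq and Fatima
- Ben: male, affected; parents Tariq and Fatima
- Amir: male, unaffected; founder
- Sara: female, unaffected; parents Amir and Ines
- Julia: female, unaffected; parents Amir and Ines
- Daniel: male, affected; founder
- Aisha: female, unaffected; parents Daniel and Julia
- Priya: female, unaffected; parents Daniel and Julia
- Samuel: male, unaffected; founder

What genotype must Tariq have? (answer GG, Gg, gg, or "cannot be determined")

Tariq is affected, so Tariq is gg.

gg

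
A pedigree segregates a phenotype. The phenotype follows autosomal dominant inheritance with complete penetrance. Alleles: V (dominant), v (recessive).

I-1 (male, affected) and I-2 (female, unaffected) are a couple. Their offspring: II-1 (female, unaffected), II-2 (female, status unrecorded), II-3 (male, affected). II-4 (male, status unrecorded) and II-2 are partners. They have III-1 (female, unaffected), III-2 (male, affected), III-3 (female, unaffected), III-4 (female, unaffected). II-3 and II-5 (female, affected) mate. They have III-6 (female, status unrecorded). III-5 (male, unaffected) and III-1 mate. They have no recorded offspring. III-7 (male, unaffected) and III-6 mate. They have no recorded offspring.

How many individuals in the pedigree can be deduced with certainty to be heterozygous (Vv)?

Obligate heterozygotes: I-1 is affected so carries V and passed v to II-1 (vv), so I-1 is Vv; II-3 is affected so carries V and received v from I-2 (vv), so II-3 is Vv.
Every other individual is either homozygous by phenotype or has at least one consistent homozygous assignment, so the count is 2.

2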